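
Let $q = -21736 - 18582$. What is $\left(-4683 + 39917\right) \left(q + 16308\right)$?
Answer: $-845968340$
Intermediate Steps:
$q = -40318$ ($q = -21736 - 18582 = -40318$)
$\left(-4683 + 39917\right) \left(q + 16308\right) = \left(-4683 + 39917\right) \left(-40318 + 16308\right) = 35234 \left(-24010\right) = -845968340$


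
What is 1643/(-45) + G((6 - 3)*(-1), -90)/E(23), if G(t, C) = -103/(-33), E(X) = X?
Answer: -414134/11385 ≈ -36.375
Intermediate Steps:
G(t, C) = 103/33 (G(t, C) = -103*(-1/33) = 103/33)
1643/(-45) + G((6 - 3)*(-1), -90)/E(23) = 1643/(-45) + (103/33)/23 = 1643*(-1/45) + (103/33)*(1/23) = -1643/45 + 103/759 = -414134/11385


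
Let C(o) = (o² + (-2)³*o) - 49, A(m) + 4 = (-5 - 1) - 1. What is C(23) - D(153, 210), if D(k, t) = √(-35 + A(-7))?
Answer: 296 - I*√46 ≈ 296.0 - 6.7823*I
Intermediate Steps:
A(m) = -11 (A(m) = -4 + ((-5 - 1) - 1) = -4 + (-6 - 1) = -4 - 7 = -11)
D(k, t) = I*√46 (D(k, t) = √(-35 - 11) = √(-46) = I*√46)
C(o) = -49 + o² - 8*o (C(o) = (o² - 8*o) - 49 = -49 + o² - 8*o)
C(23) - D(153, 210) = (-49 + 23² - 8*23) - I*√46 = (-49 + 529 - 184) - I*√46 = 296 - I*√46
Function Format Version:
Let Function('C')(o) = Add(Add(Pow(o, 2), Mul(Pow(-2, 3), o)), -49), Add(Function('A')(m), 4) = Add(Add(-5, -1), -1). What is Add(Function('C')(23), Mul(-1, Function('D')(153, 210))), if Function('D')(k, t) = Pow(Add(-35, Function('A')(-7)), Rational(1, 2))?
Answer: Add(296, Mul(-1, I, Pow(46, Rational(1, 2)))) ≈ Add(296.00, Mul(-6.7823, I))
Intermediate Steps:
Function('A')(m) = -11 (Function('A')(m) = Add(-4, Add(Add(-5, -1), -1)) = Add(-4, Add(-6, -1)) = Add(-4, -7) = -11)
Function('D')(k, t) = Mul(I, Pow(46, Rational(1, 2))) (Function('D')(k, t) = Pow(Add(-35, -11), Rational(1, 2)) = Pow(-46, Rational(1, 2)) = Mul(I, Pow(46, Rational(1, 2))))
Function('C')(o) = Add(-49, Pow(o, 2), Mul(-8, o)) (Function('C')(o) = Add(Add(Pow(o, 2), Mul(-8, o)), -49) = Add(-49, Pow(o, 2), Mul(-8, o)))
Add(Function('C')(23), Mul(-1, Function('D')(153, 210))) = Add(Add(-49, Pow(23, 2), Mul(-8, 23)), Mul(-1, Mul(I, Pow(46, Rational(1, 2))))) = Add(Add(-49, 529, -184), Mul(-1, I, Pow(46, Rational(1, 2)))) = Add(296, Mul(-1, I, Pow(46, Rational(1, 2))))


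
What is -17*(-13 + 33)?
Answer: -340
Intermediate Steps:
-17*(-13 + 33) = -17*20 = -340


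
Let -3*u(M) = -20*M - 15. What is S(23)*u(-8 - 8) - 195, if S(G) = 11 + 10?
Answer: -2330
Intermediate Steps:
S(G) = 21
u(M) = 5 + 20*M/3 (u(M) = -(-20*M - 15)/3 = -(-15 - 20*M)/3 = 5 + 20*M/3)
S(23)*u(-8 - 8) - 195 = 21*(5 + 20*(-8 - 8)/3) - 195 = 21*(5 + (20/3)*(-16)) - 195 = 21*(5 - 320/3) - 195 = 21*(-305/3) - 195 = -2135 - 195 = -2330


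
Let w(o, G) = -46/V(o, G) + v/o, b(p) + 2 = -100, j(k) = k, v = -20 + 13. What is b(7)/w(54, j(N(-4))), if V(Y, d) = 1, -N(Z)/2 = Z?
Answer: 5508/2491 ≈ 2.2112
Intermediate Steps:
v = -7
N(Z) = -2*Z
b(p) = -102 (b(p) = -2 - 100 = -102)
w(o, G) = -46 - 7/o (w(o, G) = -46/1 - 7/o = -46*1 - 7/o = -46 - 7/o)
b(7)/w(54, j(N(-4))) = -102/(-46 - 7/54) = -102/(-2491/54) = -102*(-54/2491) = 5508/2491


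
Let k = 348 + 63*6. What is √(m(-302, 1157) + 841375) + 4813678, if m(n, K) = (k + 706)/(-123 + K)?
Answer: 4813678 + 3*√24987850283/517 ≈ 4.8146e+6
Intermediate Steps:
k = 726 (k = 348 + 378 = 726)
m(n, K) = 1432/(-123 + K) (m(n, K) = (726 + 706)/(-123 + K) = 1432/(-123 + K))
√(m(-302, 1157) + 841375) + 4813678 = √(1432/(-123 + 1157) + 841375) + 4813678 = √(1432/1034 + 841375) + 4813678 = √(1432*(1/1034) + 841375) + 4813678 = √(716/517 + 841375) + 4813678 = √(434991591/517) + 4813678 = 3*√24987850283/517 + 4813678 = 4813678 + 3*√24987850283/517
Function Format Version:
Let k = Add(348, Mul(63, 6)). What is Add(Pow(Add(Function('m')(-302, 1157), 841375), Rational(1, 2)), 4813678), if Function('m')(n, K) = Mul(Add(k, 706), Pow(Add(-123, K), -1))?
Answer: Add(4813678, Mul(Rational(3, 517), Pow(24987850283, Rational(1, 2)))) ≈ 4.8146e+6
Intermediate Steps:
k = 726 (k = Add(348, 378) = 726)
Function('m')(n, K) = Mul(1432, Pow(Add(-123, K), -1)) (Function('m')(n, K) = Mul(Add(726, 706), Pow(Add(-123, K), -1)) = Mul(1432, Pow(Add(-123, K), -1)))
Add(Pow(Add(Function('m')(-302, 1157), 841375), Rational(1, 2)), 4813678) = Add(Pow(Add(Mul(1432, Pow(Add(-123, 1157), -1)), 841375), Rational(1, 2)), 4813678) = Add(Pow(Add(Mul(1432, Pow(1034, -1)), 841375), Rational(1, 2)), 4813678) = Add(Pow(Add(Mul(1432, Rational(1, 1034)), 841375), Rational(1, 2)), 4813678) = Add(Pow(Add(Rational(716, 517), 841375), Rational(1, 2)), 4813678) = Add(Pow(Rational(434991591, 517), Rational(1, 2)), 4813678) = Add(Mul(Rational(3, 517), Pow(24987850283, Rational(1, 2))), 4813678) = Add(4813678, Mul(Rational(3, 517), Pow(24987850283, Rational(1, 2))))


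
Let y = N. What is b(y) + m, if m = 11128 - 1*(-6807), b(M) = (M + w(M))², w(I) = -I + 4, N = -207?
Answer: 17951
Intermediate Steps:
w(I) = 4 - I
y = -207
b(M) = 16 (b(M) = (M + (4 - M))² = 4² = 16)
m = 17935 (m = 11128 + 6807 = 17935)
b(y) + m = 16 + 17935 = 17951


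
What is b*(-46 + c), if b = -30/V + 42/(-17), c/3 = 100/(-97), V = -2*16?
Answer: 992877/13192 ≈ 75.264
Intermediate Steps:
V = -32
c = -300/97 (c = 3*(100/(-97)) = 3*(100*(-1/97)) = 3*(-100/97) = -300/97 ≈ -3.0928)
b = -417/272 (b = -30/(-32) + 42/(-17) = -30*(-1/32) + 42*(-1/17) = 15/16 - 42/17 = -417/272 ≈ -1.5331)
b*(-46 + c) = -417*(-46 - 300/97)/272 = -417/272*(-4762/97) = 992877/13192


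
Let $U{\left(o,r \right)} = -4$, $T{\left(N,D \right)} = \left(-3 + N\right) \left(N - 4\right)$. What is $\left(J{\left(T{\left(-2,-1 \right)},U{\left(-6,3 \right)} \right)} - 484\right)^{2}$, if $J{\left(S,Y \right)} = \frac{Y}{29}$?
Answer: $\frac{197121600}{841} \approx 2.3439 \cdot 10^{5}$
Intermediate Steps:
$T{\left(N,D \right)} = \left(-4 + N\right) \left(-3 + N\right)$ ($T{\left(N,D \right)} = \left(-3 + N\right) \left(-4 + N\right) = \left(-4 + N\right) \left(-3 + N\right)$)
$J{\left(S,Y \right)} = \frac{Y}{29}$ ($J{\left(S,Y \right)} = Y \frac{1}{29} = \frac{Y}{29}$)
$\left(J{\left(T{\left(-2,-1 \right)},U{\left(-6,3 \right)} \right)} - 484\right)^{2} = \left(\frac{1}{29} \left(-4\right) - 484\right)^{2} = \left(- \frac{4}{29} - 484\right)^{2} = \left(- \frac{14040}{29}\right)^{2} = \frac{197121600}{841}$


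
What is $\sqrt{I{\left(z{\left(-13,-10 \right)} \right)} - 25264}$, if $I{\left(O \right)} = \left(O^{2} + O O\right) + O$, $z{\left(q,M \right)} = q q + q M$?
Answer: $3 \sqrt{17093} \approx 392.22$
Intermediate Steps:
$z{\left(q,M \right)} = q^{2} + M q$
$I{\left(O \right)} = O + 2 O^{2}$ ($I{\left(O \right)} = \left(O^{2} + O^{2}\right) + O = 2 O^{2} + O = O + 2 O^{2}$)
$\sqrt{I{\left(z{\left(-13,-10 \right)} \right)} - 25264} = \sqrt{- 13 \left(-10 - 13\right) \left(1 + 2 \left(- 13 \left(-10 - 13\right)\right)\right) - 25264} = \sqrt{\left(-13\right) \left(-23\right) \left(1 + 2 \left(\left(-13\right) \left(-23\right)\right)\right) - 25264} = \sqrt{299 \left(1 + 2 \cdot 299\right) - 25264} = \sqrt{299 \left(1 + 598\right) - 25264} = \sqrt{299 \cdot 599 - 25264} = \sqrt{179101 - 25264} = \sqrt{153837} = 3 \sqrt{17093}$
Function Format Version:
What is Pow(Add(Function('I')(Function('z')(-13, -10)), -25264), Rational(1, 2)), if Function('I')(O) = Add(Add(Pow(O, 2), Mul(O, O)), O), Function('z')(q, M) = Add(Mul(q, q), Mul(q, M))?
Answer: Mul(3, Pow(17093, Rational(1, 2))) ≈ 392.22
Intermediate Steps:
Function('z')(q, M) = Add(Pow(q, 2), Mul(M, q))
Function('I')(O) = Add(O, Mul(2, Pow(O, 2))) (Function('I')(O) = Add(Add(Pow(O, 2), Pow(O, 2)), O) = Add(Mul(2, Pow(O, 2)), O) = Add(O, Mul(2, Pow(O, 2))))
Pow(Add(Function('I')(Function('z')(-13, -10)), -25264), Rational(1, 2)) = Pow(Add(Mul(Mul(-13, Add(-10, -13)), Add(1, Mul(2, Mul(-13, Add(-10, -13))))), -25264), Rational(1, 2)) = Pow(Add(Mul(Mul(-13, -23), Add(1, Mul(2, Mul(-13, -23)))), -25264), Rational(1, 2)) = Pow(Add(Mul(299, Add(1, Mul(2, 299))), -25264), Rational(1, 2)) = Pow(Add(Mul(299, Add(1, 598)), -25264), Rational(1, 2)) = Pow(Add(Mul(299, 599), -25264), Rational(1, 2)) = Pow(Add(179101, -25264), Rational(1, 2)) = Pow(153837, Rational(1, 2)) = Mul(3, Pow(17093, Rational(1, 2)))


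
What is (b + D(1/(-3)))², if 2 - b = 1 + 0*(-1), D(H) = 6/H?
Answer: 289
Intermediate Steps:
b = 1 (b = 2 - (1 + 0*(-1)) = 2 - (1 + 0) = 2 - 1*1 = 2 - 1 = 1)
(b + D(1/(-3)))² = (1 + 6/(1/(-3)))² = (1 + 6/(-⅓))² = (1 + 6*(-3))² = (1 - 18)² = (-17)² = 289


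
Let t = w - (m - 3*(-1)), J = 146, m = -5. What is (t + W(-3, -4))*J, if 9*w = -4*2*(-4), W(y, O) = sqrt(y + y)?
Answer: 7300/9 + 146*I*sqrt(6) ≈ 811.11 + 357.63*I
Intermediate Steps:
W(y, O) = sqrt(2)*sqrt(y) (W(y, O) = sqrt(2*y) = sqrt(2)*sqrt(y))
w = 32/9 (w = (-4*2*(-4))/9 = (-8*(-4))/9 = (1/9)*32 = 32/9 ≈ 3.5556)
t = 50/9 (t = 32/9 - (-5 - 3*(-1)) = 32/9 - (-5 + 3) = 32/9 - 1*(-2) = 32/9 + 2 = 50/9 ≈ 5.5556)
(t + W(-3, -4))*J = (50/9 + sqrt(2)*sqrt(-3))*146 = (50/9 + sqrt(2)*(I*sqrt(3)))*146 = (50/9 + I*sqrt(6))*146 = 7300/9 + 146*I*sqrt(6)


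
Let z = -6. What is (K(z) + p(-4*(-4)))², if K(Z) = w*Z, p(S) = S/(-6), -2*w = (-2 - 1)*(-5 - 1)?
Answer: 23716/9 ≈ 2635.1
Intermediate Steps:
w = -9 (w = -(-2 - 1)*(-5 - 1)/2 = -(-3)*(-6)/2 = -½*18 = -9)
p(S) = -S/6 (p(S) = S*(-⅙) = -S/6)
K(Z) = -9*Z
(K(z) + p(-4*(-4)))² = (-9*(-6) - (-2)*(-4)/3)² = (54 - ⅙*16)² = (54 - 8/3)² = (154/3)² = 23716/9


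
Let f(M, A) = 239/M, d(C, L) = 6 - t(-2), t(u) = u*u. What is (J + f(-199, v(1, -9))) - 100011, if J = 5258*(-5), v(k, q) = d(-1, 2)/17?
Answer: -25134138/199 ≈ -1.2630e+5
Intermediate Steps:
t(u) = u²
d(C, L) = 2 (d(C, L) = 6 - 1*(-2)² = 6 - 1*4 = 6 - 4 = 2)
v(k, q) = 2/17
J = -26290
(J + f(-199, v(1, -9))) - 100011 = (-26290 + 239/(-199)) - 100011 = (-26290 + 239*(-1/199)) - 100011 = (-26290 - 239/199) - 100011 = -5231949/199 - 100011 = -25134138/199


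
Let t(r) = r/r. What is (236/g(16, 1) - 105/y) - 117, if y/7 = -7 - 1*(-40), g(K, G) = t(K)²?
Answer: 1304/11 ≈ 118.55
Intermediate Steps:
t(r) = 1
g(K, G) = 1 (g(K, G) = 1² = 1)
y = 231 (y = 7*(-7 - 1*(-40)) = 7*(-7 + 40) = 7*33 = 231)
(236/g(16, 1) - 105/y) - 117 = (236/1 - 105/231) - 117 = (236*1 - 105*1/231) - 117 = (236 - 5/11) - 117 = 2591/11 - 117 = 1304/11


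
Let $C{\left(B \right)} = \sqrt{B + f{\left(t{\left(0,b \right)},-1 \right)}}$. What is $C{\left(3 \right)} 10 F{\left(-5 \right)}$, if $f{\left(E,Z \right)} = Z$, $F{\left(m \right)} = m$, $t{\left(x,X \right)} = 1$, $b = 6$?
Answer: $- 50 \sqrt{2} \approx -70.711$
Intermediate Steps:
$C{\left(B \right)} = \sqrt{-1 + B}$ ($C{\left(B \right)} = \sqrt{B - 1} = \sqrt{-1 + B}$)
$C{\left(3 \right)} 10 F{\left(-5 \right)} = \sqrt{-1 + 3} \cdot 10 \left(-5\right) = \sqrt{2} \cdot 10 \left(-5\right) = 10 \sqrt{2} \left(-5\right) = - 50 \sqrt{2}$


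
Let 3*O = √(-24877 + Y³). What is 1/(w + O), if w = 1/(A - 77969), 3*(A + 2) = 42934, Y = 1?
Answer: -572937/100811312410933 - 72945956882*I*√691/100811312410933 ≈ -5.6833e-9 - 0.019021*I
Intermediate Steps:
A = 42928/3 (A = -2 + (⅓)*42934 = -2 + 42934/3 = 42928/3 ≈ 14309.)
w = -3/190979 (w = 1/(42928/3 - 77969) = 1/(-190979/3) = -3/190979 ≈ -1.5709e-5)
O = 2*I*√691 (O = √(-24877 + 1³)/3 = √(-24877 + 1)/3 = √(-24876)/3 = (6*I*√691)/3 = 2*I*√691 ≈ 52.574*I)
1/(w + O) = 1/(-3/190979 + 2*I*√691)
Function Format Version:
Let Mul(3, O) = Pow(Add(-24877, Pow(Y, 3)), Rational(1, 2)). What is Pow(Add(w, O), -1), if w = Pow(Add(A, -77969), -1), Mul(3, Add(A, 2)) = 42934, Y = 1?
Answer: Add(Rational(-572937, 100811312410933), Mul(Rational(-72945956882, 100811312410933), I, Pow(691, Rational(1, 2)))) ≈ Add(-5.6833e-9, Mul(-0.019021, I))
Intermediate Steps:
A = Rational(42928, 3) (A = Add(-2, Mul(Rational(1, 3), 42934)) = Add(-2, Rational(42934, 3)) = Rational(42928, 3) ≈ 14309.)
w = Rational(-3, 190979) (w = Pow(Add(Rational(42928, 3), -77969), -1) = Pow(Rational(-190979, 3), -1) = Rational(-3, 190979) ≈ -1.5709e-5)
O = Mul(2, I, Pow(691, Rational(1, 2))) (O = Mul(Rational(1, 3), Pow(Add(-24877, Pow(1, 3)), Rational(1, 2))) = Mul(Rational(1, 3), Pow(Add(-24877, 1), Rational(1, 2))) = Mul(Rational(1, 3), Pow(-24876, Rational(1, 2))) = Mul(Rational(1, 3), Mul(6, I, Pow(691, Rational(1, 2)))) = Mul(2, I, Pow(691, Rational(1, 2))) ≈ Mul(52.574, I))
Pow(Add(w, O), -1) = Pow(Add(Rational(-3, 190979), Mul(2, I, Pow(691, Rational(1, 2)))), -1)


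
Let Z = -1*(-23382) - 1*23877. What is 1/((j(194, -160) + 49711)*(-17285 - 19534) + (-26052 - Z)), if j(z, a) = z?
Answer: -1/1837477752 ≈ -5.4422e-10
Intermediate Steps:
Z = -495 (Z = 23382 - 23877 = -495)
1/((j(194, -160) + 49711)*(-17285 - 19534) + (-26052 - Z)) = 1/((194 + 49711)*(-17285 - 19534) + (-26052 - 1*(-495))) = 1/(49905*(-36819) + (-26052 + 495)) = 1/(-1837452195 - 25557) = 1/(-1837477752) = -1/1837477752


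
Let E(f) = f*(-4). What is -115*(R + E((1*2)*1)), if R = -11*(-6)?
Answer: -6670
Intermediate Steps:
E(f) = -4*f
R = 66
-115*(R + E((1*2)*1)) = -115*(66 - 4*1*2) = -115*(66 - 8) = -115*58 = -6670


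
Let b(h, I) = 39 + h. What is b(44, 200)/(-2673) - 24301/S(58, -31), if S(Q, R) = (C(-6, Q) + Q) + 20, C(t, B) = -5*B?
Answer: 64938977/566676 ≈ 114.60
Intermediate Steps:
S(Q, R) = 20 - 4*Q (S(Q, R) = (-5*Q + Q) + 20 = -4*Q + 20 = 20 - 4*Q)
b(44, 200)/(-2673) - 24301/S(58, -31) = (39 + 44)/(-2673) - 24301/(20 - 4*58) = 83*(-1/2673) - 24301/(20 - 232) = -83/2673 - 24301/(-212) = -83/2673 - 24301*(-1/212) = -83/2673 + 24301/212 = 64938977/566676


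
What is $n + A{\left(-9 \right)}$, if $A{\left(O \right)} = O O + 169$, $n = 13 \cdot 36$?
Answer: $718$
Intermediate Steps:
$n = 468$
$A{\left(O \right)} = 169 + O^{2}$ ($A{\left(O \right)} = O^{2} + 169 = 169 + O^{2}$)
$n + A{\left(-9 \right)} = 468 + \left(169 + \left(-9\right)^{2}\right) = 468 + \left(169 + 81\right) = 468 + 250 = 718$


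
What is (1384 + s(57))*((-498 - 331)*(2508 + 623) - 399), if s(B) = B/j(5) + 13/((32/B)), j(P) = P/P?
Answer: -60815147147/16 ≈ -3.8009e+9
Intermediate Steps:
j(P) = 1
s(B) = 45*B/32 (s(B) = B/1 + 13/((32/B)) = B*1 + 13*(B/32) = B + 13*B/32 = 45*B/32)
(1384 + s(57))*((-498 - 331)*(2508 + 623) - 399) = (1384 + (45/32)*57)*((-498 - 331)*(2508 + 623) - 399) = (1384 + 2565/32)*(-829*3131 - 399) = 46853*(-2595599 - 399)/32 = (46853/32)*(-2595998) = -60815147147/16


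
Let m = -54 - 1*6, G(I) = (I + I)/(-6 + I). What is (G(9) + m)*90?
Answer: -4860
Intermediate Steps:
G(I) = 2*I/(-6 + I) (G(I) = (2*I)/(-6 + I) = 2*I/(-6 + I))
m = -60 (m = -54 - 6 = -60)
(G(9) + m)*90 = (2*9/(-6 + 9) - 60)*90 = (2*9/3 - 60)*90 = (2*9*(⅓) - 60)*90 = (6 - 60)*90 = -54*90 = -4860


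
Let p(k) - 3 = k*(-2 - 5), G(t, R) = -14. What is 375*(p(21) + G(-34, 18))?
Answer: -59250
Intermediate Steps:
p(k) = 3 - 7*k (p(k) = 3 + k*(-2 - 5) = 3 + k*(-7) = 3 - 7*k)
375*(p(21) + G(-34, 18)) = 375*((3 - 7*21) - 14) = 375*((3 - 147) - 14) = 375*(-144 - 14) = 375*(-158) = -59250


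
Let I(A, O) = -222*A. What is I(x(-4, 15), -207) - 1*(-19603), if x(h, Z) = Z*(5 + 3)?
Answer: -7037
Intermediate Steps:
x(h, Z) = 8*Z (x(h, Z) = Z*8 = 8*Z)
I(x(-4, 15), -207) - 1*(-19603) = -1776*15 - 1*(-19603) = -222*120 + 19603 = -26640 + 19603 = -7037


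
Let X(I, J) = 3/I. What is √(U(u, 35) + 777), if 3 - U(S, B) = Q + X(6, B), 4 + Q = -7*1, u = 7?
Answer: √3162/2 ≈ 28.116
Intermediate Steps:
Q = -11 (Q = -4 - 7*1 = -4 - 7 = -11)
U(S, B) = 27/2 (U(S, B) = 3 - (-11 + 3/6) = 3 - (-11 + 3*(⅙)) = 3 - (-11 + ½) = 3 - 1*(-21/2) = 3 + 21/2 = 27/2)
√(U(u, 35) + 777) = √(27/2 + 777) = √(1581/2) = √3162/2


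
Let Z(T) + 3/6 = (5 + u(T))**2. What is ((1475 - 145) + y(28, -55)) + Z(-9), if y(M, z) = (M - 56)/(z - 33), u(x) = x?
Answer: 14804/11 ≈ 1345.8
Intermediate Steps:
y(M, z) = (-56 + M)/(-33 + z)
Z(T) = -1/2 + (5 + T)**2
((1475 - 145) + y(28, -55)) + Z(-9) = ((1475 - 145) + (-56 + 28)/(-33 - 55)) + (-1/2 + (5 - 9)**2) = (1330 - 28/(-88)) + (-1/2 + (-4)**2) = (1330 - 1/88*(-28)) + (-1/2 + 16) = (1330 + 7/22) + 31/2 = 29267/22 + 31/2 = 14804/11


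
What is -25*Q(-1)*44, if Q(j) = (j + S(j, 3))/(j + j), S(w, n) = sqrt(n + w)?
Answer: -550 + 550*sqrt(2) ≈ 227.82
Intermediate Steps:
Q(j) = (j + sqrt(3 + j))/(2*j) (Q(j) = (j + sqrt(3 + j))/(j + j) = (j + sqrt(3 + j))/((2*j)) = (j + sqrt(3 + j))*(1/(2*j)) = (j + sqrt(3 + j))/(2*j))
-25*Q(-1)*44 = -25*(-1 + sqrt(3 - 1))/(2*(-1))*44 = -25*(-1)*(-1 + sqrt(2))/2*44 = -25*(1/2 - sqrt(2)/2)*44 = (-25/2 + 25*sqrt(2)/2)*44 = -550 + 550*sqrt(2)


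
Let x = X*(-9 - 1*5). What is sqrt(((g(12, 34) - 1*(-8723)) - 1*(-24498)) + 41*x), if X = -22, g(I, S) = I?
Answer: sqrt(45861) ≈ 214.15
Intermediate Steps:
x = 308 (x = -22*(-9 - 1*5) = -22*(-9 - 5) = -22*(-14) = 308)
sqrt(((g(12, 34) - 1*(-8723)) - 1*(-24498)) + 41*x) = sqrt(((12 - 1*(-8723)) - 1*(-24498)) + 41*308) = sqrt(((12 + 8723) + 24498) + 12628) = sqrt((8735 + 24498) + 12628) = sqrt(33233 + 12628) = sqrt(45861)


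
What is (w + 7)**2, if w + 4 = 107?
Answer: 12100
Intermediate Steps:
w = 103 (w = -4 + 107 = 103)
(w + 7)**2 = (103 + 7)**2 = 110**2 = 12100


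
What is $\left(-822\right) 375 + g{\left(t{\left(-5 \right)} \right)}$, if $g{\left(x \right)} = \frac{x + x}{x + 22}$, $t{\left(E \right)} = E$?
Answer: $- \frac{5240260}{17} \approx -3.0825 \cdot 10^{5}$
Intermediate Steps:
$g{\left(x \right)} = \frac{2 x}{22 + x}$
$\left(-822\right) 375 + g{\left(t{\left(-5 \right)} \right)} = \left(-822\right) 375 + 2 \left(-5\right) \frac{1}{22 - 5} = -308250 + 2 \left(-5\right) \frac{1}{17} = -308250 - \frac{10}{17} = - \frac{5240260}{17}$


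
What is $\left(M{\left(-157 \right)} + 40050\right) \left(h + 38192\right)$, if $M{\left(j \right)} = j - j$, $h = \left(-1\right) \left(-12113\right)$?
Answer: $2014715250$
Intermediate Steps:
$h = 12113$
$M{\left(j \right)} = 0$
$\left(M{\left(-157 \right)} + 40050\right) \left(h + 38192\right) = \left(0 + 40050\right) \left(12113 + 38192\right) = 40050 \cdot 50305 = 2014715250$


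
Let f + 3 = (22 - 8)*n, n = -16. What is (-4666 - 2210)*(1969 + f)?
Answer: -11977992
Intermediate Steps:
f = -227 (f = -3 + (22 - 8)*(-16) = -3 + 14*(-16) = -3 - 224 = -227)
(-4666 - 2210)*(1969 + f) = (-4666 - 2210)*(1969 - 227) = -6876*1742 = -11977992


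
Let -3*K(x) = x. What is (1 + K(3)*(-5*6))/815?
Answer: 31/815 ≈ 0.038037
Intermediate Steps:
K(x) = -x/3
(1 + K(3)*(-5*6))/815 = (1 + (-⅓*3)*(-5*6))/815 = (1 - 1*(-30))*(1/815) = (1 + 30)*(1/815) = 31*(1/815) = 31/815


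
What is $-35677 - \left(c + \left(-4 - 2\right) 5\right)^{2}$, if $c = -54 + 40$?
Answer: $-37613$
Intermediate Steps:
$c = -14$
$-35677 - \left(c + \left(-4 - 2\right) 5\right)^{2} = -35677 - \left(-14 + \left(-4 - 2\right) 5\right)^{2} = -35677 - \left(-14 - 30\right)^{2} = -35677 - \left(-44\right)^{2} = -35677 - 1936 = -37613$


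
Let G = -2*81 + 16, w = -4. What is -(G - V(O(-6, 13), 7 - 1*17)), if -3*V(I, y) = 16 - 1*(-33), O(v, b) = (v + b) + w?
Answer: 389/3 ≈ 129.67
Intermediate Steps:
O(v, b) = -4 + b + v (O(v, b) = (v + b) - 4 = (b + v) - 4 = -4 + b + v)
G = -146 (G = -162 + 16 = -146)
V(I, y) = -49/3 (V(I, y) = -(16 - 1*(-33))/3 = -(16 + 33)/3 = -⅓*49 = -49/3)
-(G - V(O(-6, 13), 7 - 1*17)) = -(-146 - 1*(-49/3)) = -(-146 + 49/3) = -1*(-389/3) = 389/3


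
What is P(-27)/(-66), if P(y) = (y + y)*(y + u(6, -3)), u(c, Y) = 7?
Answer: -180/11 ≈ -16.364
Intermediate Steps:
P(y) = 2*y*(7 + y) (P(y) = (y + y)*(y + 7) = (2*y)*(7 + y) = 2*y*(7 + y))
P(-27)/(-66) = (2*(-27)*(7 - 27))/(-66) = (2*(-27)*(-20))*(-1/66) = 1080*(-1/66) = -180/11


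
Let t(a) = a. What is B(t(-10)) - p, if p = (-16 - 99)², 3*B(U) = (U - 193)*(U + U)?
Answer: -35615/3 ≈ -11872.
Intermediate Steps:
B(U) = 2*U*(-193 + U)/3 (B(U) = ((U - 193)*(U + U))/3 = ((-193 + U)*(2*U))/3 = (2*U*(-193 + U))/3 = 2*U*(-193 + U)/3)
p = 13225 (p = (-115)² = 13225)
B(t(-10)) - p = (⅔)*(-10)*(-193 - 10) - 1*13225 = (⅔)*(-10)*(-203) - 13225 = 4060/3 - 13225 = -35615/3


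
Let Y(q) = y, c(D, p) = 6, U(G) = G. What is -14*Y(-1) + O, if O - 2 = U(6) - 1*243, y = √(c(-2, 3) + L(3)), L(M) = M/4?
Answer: -235 - 21*√3 ≈ -271.37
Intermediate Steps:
L(M) = M/4 (L(M) = M*(¼) = M/4)
y = 3*√3/2 (y = √(6 + (¼)*3) = √(6 + ¾) = √(27/4) = 3*√3/2 ≈ 2.5981)
Y(q) = 3*√3/2
O = -235 (O = 2 + (6 - 1*243) = 2 + (6 - 243) = 2 - 237 = -235)
-14*Y(-1) + O = -21*√3 - 235 = -235 - 21*√3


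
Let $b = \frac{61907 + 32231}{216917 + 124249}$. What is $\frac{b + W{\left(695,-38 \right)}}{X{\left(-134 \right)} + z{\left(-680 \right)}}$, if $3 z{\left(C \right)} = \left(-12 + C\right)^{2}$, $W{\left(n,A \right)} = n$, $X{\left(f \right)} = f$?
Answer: $\frac{59301127}{13602913891} \approx 0.0043594$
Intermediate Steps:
$z{\left(C \right)} = \frac{\left(-12 + C\right)^{2}}{3}$
$b = \frac{47069}{170583}$ ($b = \frac{94138}{341166} = 94138 \cdot \frac{1}{341166} = \frac{47069}{170583} \approx 0.27593$)
$\frac{b + W{\left(695,-38 \right)}}{X{\left(-134 \right)} + z{\left(-680 \right)}} = \frac{\frac{47069}{170583} + 695}{-134 + \frac{\left(-12 - 680\right)^{2}}{3}} = \frac{118602254}{170583 \left(-134 + \frac{\left(-692\right)^{2}}{3}\right)} = \frac{118602254}{170583 \left(-134 + \frac{1}{3} \cdot 478864\right)} = \frac{118602254}{170583 \left(-134 + \frac{478864}{3}\right)} = \frac{118602254}{170583 \cdot \frac{478462}{3}} = \frac{118602254}{170583} \cdot \frac{3}{478462} = \frac{59301127}{13602913891}$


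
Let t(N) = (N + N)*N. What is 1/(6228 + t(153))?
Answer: 1/53046 ≈ 1.8852e-5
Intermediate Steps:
t(N) = 2*N**2 (t(N) = (2*N)*N = 2*N**2)
1/(6228 + t(153)) = 1/(6228 + 2*153**2) = 1/(6228 + 2*23409) = 1/(6228 + 46818) = 1/53046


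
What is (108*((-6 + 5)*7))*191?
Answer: -144396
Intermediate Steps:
(108*((-6 + 5)*7))*191 = (108*(-1*7))*191 = (108*(-7))*191 = -756*191 = -144396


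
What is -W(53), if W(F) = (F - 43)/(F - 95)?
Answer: 5/21 ≈ 0.23810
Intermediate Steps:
W(F) = (-43 + F)/(-95 + F)
-W(53) = -(-43 + 53)/(-95 + 53) = -10/(-42) = -(-1)*10/42 = -1*(-5/21) = 5/21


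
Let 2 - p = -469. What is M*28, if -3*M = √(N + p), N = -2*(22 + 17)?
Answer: -28*√393/3 ≈ -185.03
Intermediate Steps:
p = 471 (p = 2 - 1*(-469) = 2 + 469 = 471)
N = -78 (N = -2*39 = -78)
M = -√393/3 (M = -√(-78 + 471)/3 = -√393/3 ≈ -6.6081)
M*28 = -√393/3*28 = -28*√393/3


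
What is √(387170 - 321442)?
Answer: 8*√1027 ≈ 256.37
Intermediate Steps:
√(387170 - 321442) = √65728 = 8*√1027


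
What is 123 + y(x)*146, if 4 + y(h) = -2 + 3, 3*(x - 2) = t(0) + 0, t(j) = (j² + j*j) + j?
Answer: -315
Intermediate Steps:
t(j) = j + 2*j² (t(j) = (j² + j²) + j = 2*j² + j = j + 2*j²)
x = 2 (x = 2 + (0*(1 + 2*0) + 0)/3 = 2 + (0*(1 + 0) + 0)/3 = 2 + (0*1 + 0)/3 = 2 + (0 + 0)/3 = 2 + (⅓)*0 = 2 + 0 = 2)
y(h) = -3 (y(h) = -4 + (-2 + 3) = -4 + 1 = -3)
123 + y(x)*146 = 123 - 3*146 = 123 - 438 = -315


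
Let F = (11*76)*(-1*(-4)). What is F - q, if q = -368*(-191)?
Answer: -66944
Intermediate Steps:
q = 70288
F = 3344 (F = 836*4 = 3344)
F - q = 3344 - 1*70288 = 3344 - 70288 = -66944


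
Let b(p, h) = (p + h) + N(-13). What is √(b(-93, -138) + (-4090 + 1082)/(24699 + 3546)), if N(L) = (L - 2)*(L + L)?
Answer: √126762063015/28245 ≈ 12.605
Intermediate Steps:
N(L) = 2*L*(-2 + L) (N(L) = (-2 + L)*(2*L) = 2*L*(-2 + L))
b(p, h) = 390 + h + p (b(p, h) = (p + h) + 2*(-13)*(-2 - 13) = (h + p) + 2*(-13)*(-15) = (h + p) + 390 = 390 + h + p)
√(b(-93, -138) + (-4090 + 1082)/(24699 + 3546)) = √((390 - 138 - 93) + (-4090 + 1082)/(24699 + 3546)) = √(159 - 3008/28245) = √(4487947/28245) = √126762063015/28245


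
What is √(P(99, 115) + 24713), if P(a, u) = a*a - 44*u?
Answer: √29454 ≈ 171.62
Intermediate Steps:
P(a, u) = a² - 44*u
√(P(99, 115) + 24713) = √((99² - 44*115) + 24713) = √((9801 - 5060) + 24713) = √(4741 + 24713) = √29454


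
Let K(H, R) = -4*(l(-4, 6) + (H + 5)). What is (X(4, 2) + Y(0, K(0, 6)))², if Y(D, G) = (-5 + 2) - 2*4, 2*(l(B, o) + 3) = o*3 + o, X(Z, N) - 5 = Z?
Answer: 4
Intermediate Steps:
X(Z, N) = 5 + Z
l(B, o) = -3 + 2*o (l(B, o) = -3 + (o*3 + o)/2 = -3 + (3*o + o)/2 = -3 + (4*o)/2 = -3 + 2*o)
K(H, R) = -56 - 4*H (K(H, R) = -4*((-3 + 2*6) + (H + 5)) = -4*((-3 + 12) + (5 + H)) = -4*(9 + (5 + H)) = -4*(14 + H) = -56 - 4*H)
Y(D, G) = -11 (Y(D, G) = -3 - 8 = -11)
(X(4, 2) + Y(0, K(0, 6)))² = ((5 + 4) - 11)² = (9 - 11)² = (-2)² = 4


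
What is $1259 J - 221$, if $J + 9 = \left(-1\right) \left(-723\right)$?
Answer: $898705$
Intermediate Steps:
$J = 714$ ($J = -9 - -723 = -9 + 723 = 714$)
$1259 J - 221 = 1259 \cdot 714 - 221 = 898926 - 221 = 898705$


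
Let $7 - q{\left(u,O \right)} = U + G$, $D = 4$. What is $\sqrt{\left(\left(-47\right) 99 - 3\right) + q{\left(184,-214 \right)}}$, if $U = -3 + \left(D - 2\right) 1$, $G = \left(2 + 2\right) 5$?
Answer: $2 i \sqrt{1167} \approx 68.323 i$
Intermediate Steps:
$G = 20$ ($G = 4 \cdot 5 = 20$)
$U = -1$ ($U = -3 + \left(4 - 2\right) 1 = -3 + 2 \cdot 1 = -3 + 2 = -1$)
$q{\left(u,O \right)} = -12$ ($q{\left(u,O \right)} = 7 - \left(-1 + 20\right) = 7 - 19 = -12$)
$\sqrt{\left(\left(-47\right) 99 - 3\right) + q{\left(184,-214 \right)}} = \sqrt{\left(\left(-47\right) 99 - 3\right) - 12} = \sqrt{\left(-4653 - 3\right) - 12} = \sqrt{-4656 - 12} = \sqrt{-4668} = 2 i \sqrt{1167}$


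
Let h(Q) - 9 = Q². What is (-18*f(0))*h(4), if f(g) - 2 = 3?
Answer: -2250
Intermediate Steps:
h(Q) = 9 + Q²
f(g) = 5 (f(g) = 2 + 3 = 5)
(-18*f(0))*h(4) = (-18*5)*(9 + 4²) = -90*(9 + 16) = -90*25 = -2250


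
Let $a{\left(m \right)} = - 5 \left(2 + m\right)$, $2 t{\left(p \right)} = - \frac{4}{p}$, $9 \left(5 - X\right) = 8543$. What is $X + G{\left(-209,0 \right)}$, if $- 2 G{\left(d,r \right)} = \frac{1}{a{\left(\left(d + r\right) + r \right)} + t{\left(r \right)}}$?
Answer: $- \frac{8498}{9} \approx -944.22$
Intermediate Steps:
$X = - \frac{8498}{9}$ ($X = 5 - \frac{8543}{9} = - \frac{8498}{9} \approx -944.22$)
$t{\left(p \right)} = - \frac{2}{p}$ ($t{\left(p \right)} = \frac{\left(-4\right) \frac{1}{p}}{2} = - \frac{2}{p}$)
$a{\left(m \right)} = -10 - 5 m$
$G{\left(d,r \right)} = - \frac{1}{2 \left(-10 - 10 r - 5 d - \frac{2}{r}\right)}$ ($G{\left(d,r \right)} = - \frac{1}{2 \left(\left(-10 - 5 \left(\left(d + r\right) + r\right)\right) - \frac{2}{r}\right)} = - \frac{1}{2 \left(\left(-10 - 5 \left(d + 2 r\right)\right) - \frac{2}{r}\right)} = - \frac{1}{2 \left(\left(-10 - \left(5 d + 10 r\right)\right) - \frac{2}{r}\right)} = - \frac{1}{2 \left(\left(-10 - 10 r - 5 d\right) - \frac{2}{r}\right)} = - \frac{1}{2 \left(-10 - 10 r - 5 d - \frac{2}{r}\right)}$)
$X + G{\left(-209,0 \right)} = - \frac{8498}{9} + \frac{1}{2} \cdot 0 \frac{1}{2 + 5 \cdot 0 \left(2 - 209 + 2 \cdot 0\right)} = - \frac{8498}{9} + \frac{1}{2} \cdot 0 \frac{1}{2 + 5 \cdot 0 \left(2 - 209 + 0\right)} = - \frac{8498}{9} + \frac{1}{2} \cdot 0 \frac{1}{2 + 5 \cdot 0 \left(-207\right)} = - \frac{8498}{9} + \frac{1}{2} \cdot 0 \frac{1}{2 + 0} = - \frac{8498}{9} + \frac{1}{2} \cdot 0 \cdot \frac{1}{2} = - \frac{8498}{9} + 0 = - \frac{8498}{9}$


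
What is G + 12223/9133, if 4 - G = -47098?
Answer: 430194789/9133 ≈ 47103.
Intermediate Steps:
G = 47102 (G = 4 - 1*(-47098) = 4 + 47098 = 47102)
G + 12223/9133 = 47102 + 12223/9133 = 430194789/9133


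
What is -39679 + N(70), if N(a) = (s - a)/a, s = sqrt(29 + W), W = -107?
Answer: -39680 + I*sqrt(78)/70 ≈ -39680.0 + 0.12617*I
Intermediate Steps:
s = I*sqrt(78) (s = sqrt(29 - 107) = sqrt(-78) = I*sqrt(78) ≈ 8.8318*I)
N(a) = (-a + I*sqrt(78))/a (N(a) = (I*sqrt(78) - a)/a = (-a + I*sqrt(78))/a)
-39679 + N(70) = -39679 + (-1*70 + I*sqrt(78))/70 = -39679 + (-70 + I*sqrt(78))/70 = -39679 + (-1 + I*sqrt(78)/70) = -39680 + I*sqrt(78)/70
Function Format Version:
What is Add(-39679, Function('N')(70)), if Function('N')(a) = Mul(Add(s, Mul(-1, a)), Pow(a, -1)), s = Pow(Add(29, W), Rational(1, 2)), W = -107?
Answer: Add(-39680, Mul(Rational(1, 70), I, Pow(78, Rational(1, 2)))) ≈ Add(-39680., Mul(0.12617, I))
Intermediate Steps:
s = Mul(I, Pow(78, Rational(1, 2))) (s = Pow(Add(29, -107), Rational(1, 2)) = Pow(-78, Rational(1, 2)) = Mul(I, Pow(78, Rational(1, 2))) ≈ Mul(8.8318, I))
Function('N')(a) = Mul(Pow(a, -1), Add(Mul(-1, a), Mul(I, Pow(78, Rational(1, 2))))) (Function('N')(a) = Mul(Add(Mul(I, Pow(78, Rational(1, 2))), Mul(-1, a)), Pow(a, -1)) = Mul(Add(Mul(-1, a), Mul(I, Pow(78, Rational(1, 2)))), Pow(a, -1)) = Mul(Pow(a, -1), Add(Mul(-1, a), Mul(I, Pow(78, Rational(1, 2))))))
Add(-39679, Function('N')(70)) = Add(-39679, Mul(Pow(70, -1), Add(Mul(-1, 70), Mul(I, Pow(78, Rational(1, 2)))))) = Add(-39679, Mul(Rational(1, 70), Add(-70, Mul(I, Pow(78, Rational(1, 2)))))) = Add(-39679, Add(-1, Mul(Rational(1, 70), I, Pow(78, Rational(1, 2))))) = Add(-39680, Mul(Rational(1, 70), I, Pow(78, Rational(1, 2))))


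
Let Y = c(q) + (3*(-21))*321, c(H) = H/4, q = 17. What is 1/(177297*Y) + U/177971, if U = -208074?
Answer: -2983551212932634/2551907459798625 ≈ -1.1691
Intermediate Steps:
c(H) = H/4 (c(H) = H*(1/4) = H/4)
Y = -80875/4 (Y = (1/4)*17 + (3*(-21))*321 = 17/4 - 63*321 = 17/4 - 20223 = -80875/4 ≈ -20219.)
1/(177297*Y) + U/177971 = 1/(177297*(-80875/4)) - 208074/177971 = (1/177297)*(-4/80875) - 208074*1/177971 = -4/14338894875 - 208074/177971 = -2983551212932634/2551907459798625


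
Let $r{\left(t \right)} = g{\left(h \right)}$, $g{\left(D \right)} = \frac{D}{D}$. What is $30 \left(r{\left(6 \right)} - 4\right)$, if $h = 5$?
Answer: $-90$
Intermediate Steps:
$g{\left(D \right)} = 1$
$r{\left(t \right)} = 1$
$30 \left(r{\left(6 \right)} - 4\right) = 30 \left(1 - 4\right) = 30 \left(-3\right) = -90$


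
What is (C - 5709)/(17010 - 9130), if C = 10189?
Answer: 112/197 ≈ 0.56853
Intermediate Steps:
(C - 5709)/(17010 - 9130) = (10189 - 5709)/(17010 - 9130) = 4480/7880 = 4480*(1/7880) = 112/197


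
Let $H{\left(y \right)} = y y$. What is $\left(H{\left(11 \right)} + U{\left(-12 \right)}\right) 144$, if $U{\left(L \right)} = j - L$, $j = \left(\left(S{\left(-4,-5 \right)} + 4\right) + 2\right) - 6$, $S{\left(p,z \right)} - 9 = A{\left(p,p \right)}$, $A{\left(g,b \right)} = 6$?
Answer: $21312$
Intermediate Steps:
$H{\left(y \right)} = y^{2}$
$S{\left(p,z \right)} = 15$ ($S{\left(p,z \right)} = 9 + 6 = 15$)
$j = 15$ ($j = \left(\left(15 + 4\right) + 2\right) - 6 = \left(19 + 2\right) - 6 = 21 - 6 = 15$)
$U{\left(L \right)} = 15 - L$
$\left(H{\left(11 \right)} + U{\left(-12 \right)}\right) 144 = \left(11^{2} + \left(15 - -12\right)\right) 144 = \left(121 + \left(15 + 12\right)\right) 144 = \left(121 + 27\right) 144 = 148 \cdot 144 = 21312$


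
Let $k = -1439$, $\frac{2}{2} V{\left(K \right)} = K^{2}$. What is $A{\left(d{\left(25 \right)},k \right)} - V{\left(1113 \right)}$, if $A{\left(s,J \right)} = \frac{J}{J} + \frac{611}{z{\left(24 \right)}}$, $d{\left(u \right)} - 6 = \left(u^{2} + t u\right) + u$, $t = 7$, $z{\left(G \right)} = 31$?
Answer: $- \frac{38401197}{31} \approx -1.2387 \cdot 10^{6}$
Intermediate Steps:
$V{\left(K \right)} = K^{2}$
$d{\left(u \right)} = 6 + u^{2} + 8 u$ ($d{\left(u \right)} = 6 + \left(\left(u^{2} + 7 u\right) + u\right) = 6 + \left(u^{2} + 8 u\right) = 6 + u^{2} + 8 u$)
$A{\left(s,J \right)} = \frac{642}{31}$ ($A{\left(s,J \right)} = \frac{J}{J} + \frac{611}{31} = 1 + 611 \cdot \frac{1}{31} = 1 + \frac{611}{31} = \frac{642}{31}$)
$A{\left(d{\left(25 \right)},k \right)} - V{\left(1113 \right)} = \frac{642}{31} - 1113^{2} = \frac{642}{31} - 1238769 = - \frac{38401197}{31}$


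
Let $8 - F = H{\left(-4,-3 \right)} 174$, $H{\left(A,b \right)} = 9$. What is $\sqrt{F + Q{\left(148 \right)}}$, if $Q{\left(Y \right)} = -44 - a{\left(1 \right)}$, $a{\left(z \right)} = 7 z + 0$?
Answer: $i \sqrt{1609} \approx 40.112 i$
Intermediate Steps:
$a{\left(z \right)} = 7 z$
$Q{\left(Y \right)} = -51$ ($Q{\left(Y \right)} = -44 - 7 \cdot 1 = -44 - 7 = -51$)
$F = -1558$ ($F = 8 - 9 \cdot 174 = 8 - 1566 = -1558$)
$\sqrt{F + Q{\left(148 \right)}} = \sqrt{-1558 - 51} = \sqrt{-1609} = i \sqrt{1609}$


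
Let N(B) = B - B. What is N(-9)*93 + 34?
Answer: 34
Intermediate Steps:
N(B) = 0
N(-9)*93 + 34 = 0*93 + 34 = 0 + 34 = 34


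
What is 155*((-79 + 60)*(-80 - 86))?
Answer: 488870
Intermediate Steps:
155*((-79 + 60)*(-80 - 86)) = 155*(-19*(-166)) = 155*3154 = 488870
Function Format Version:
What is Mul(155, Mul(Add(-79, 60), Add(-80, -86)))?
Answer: 488870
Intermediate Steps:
Mul(155, Mul(Add(-79, 60), Add(-80, -86))) = Mul(155, Mul(-19, -166)) = Mul(155, 3154) = 488870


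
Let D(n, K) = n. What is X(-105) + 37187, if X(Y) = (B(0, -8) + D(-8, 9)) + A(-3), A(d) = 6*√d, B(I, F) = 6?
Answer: 37185 + 6*I*√3 ≈ 37185.0 + 10.392*I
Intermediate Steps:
X(Y) = -2 + 6*I*√3 (X(Y) = (6 - 8) + 6*√(-3) = -2 + 6*(I*√3) = -2 + 6*I*√3)
X(-105) + 37187 = (-2 + 6*I*√3) + 37187 = 37185 + 6*I*√3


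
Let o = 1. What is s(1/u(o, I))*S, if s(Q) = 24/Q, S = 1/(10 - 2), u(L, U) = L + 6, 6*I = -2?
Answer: 21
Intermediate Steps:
I = -1/3 (I = (1/6)*(-2) = -1/3 ≈ -0.33333)
u(L, U) = 6 + L
S = 1/8 ≈ 0.12500
s(1/u(o, I))*S = (24/(1/(6 + 1)))*(1/8) = (24/(1/7))*(1/8) = (24*7)*(1/8) = 168*(1/8) = 21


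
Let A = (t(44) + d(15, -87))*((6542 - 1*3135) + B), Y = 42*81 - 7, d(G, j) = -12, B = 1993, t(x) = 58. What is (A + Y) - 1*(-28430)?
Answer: 280225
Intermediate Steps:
Y = 3395 (Y = 3402 - 7 = 3395)
A = 248400 (A = (58 - 12)*((6542 - 1*3135) + 1993) = 46*((6542 - 3135) + 1993) = 46*(3407 + 1993) = 46*5400 = 248400)
(A + Y) - 1*(-28430) = (248400 + 3395) - 1*(-28430) = 251795 + 28430 = 280225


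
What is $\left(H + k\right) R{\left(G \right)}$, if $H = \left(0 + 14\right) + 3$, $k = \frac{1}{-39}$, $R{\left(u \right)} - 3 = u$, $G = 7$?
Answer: $\frac{6620}{39} \approx 169.74$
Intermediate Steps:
$R{\left(u \right)} = 3 + u$
$k = - \frac{1}{39} \approx -0.025641$
$H = 17$ ($H = 14 + 3 = 17$)
$\left(H + k\right) R{\left(G \right)} = \left(17 - \frac{1}{39}\right) \left(3 + 7\right) = \frac{662}{39} \cdot 10 = \frac{6620}{39}$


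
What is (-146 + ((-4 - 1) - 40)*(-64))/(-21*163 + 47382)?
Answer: 2734/43959 ≈ 0.062194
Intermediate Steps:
(-146 + ((-4 - 1) - 40)*(-64))/(-21*163 + 47382) = (-146 + (-5 - 40)*(-64))/(-3423 + 47382) = (-146 - 45*(-64))/43959 = (-146 + 2880)*(1/43959) = 2734*(1/43959) = 2734/43959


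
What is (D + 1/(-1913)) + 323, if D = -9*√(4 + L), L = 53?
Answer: 617898/1913 - 9*√57 ≈ 255.05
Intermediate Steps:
D = -9*√57 (D = -9*√(4 + 53) = -9*√57 ≈ -67.948)
(D + 1/(-1913)) + 323 = (-9*√57 + 1/(-1913)) + 323 = (-9*√57 - 1/1913) + 323 = (-1/1913 - 9*√57) + 323 = 617898/1913 - 9*√57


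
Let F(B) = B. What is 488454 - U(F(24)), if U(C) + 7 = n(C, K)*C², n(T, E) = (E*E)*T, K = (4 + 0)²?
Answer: -3050483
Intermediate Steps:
K = 16 (K = 4² = 16)
n(T, E) = T*E² (n(T, E) = E²*T = T*E²)
U(C) = -7 + 256*C³ (U(C) = -7 + (C*16²)*C² = -7 + (C*256)*C² = -7 + (256*C)*C² = -7 + 256*C³)
488454 - U(F(24)) = 488454 - (-7 + 256*24³) = 488454 - (-7 + 256*13824) = 488454 - (-7 + 3538944) = 488454 - 1*3538937 = 488454 - 3538937 = -3050483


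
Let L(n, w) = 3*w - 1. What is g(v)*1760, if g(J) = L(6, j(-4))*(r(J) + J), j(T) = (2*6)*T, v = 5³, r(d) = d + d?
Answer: -95700000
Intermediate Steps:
r(d) = 2*d
v = 125
j(T) = 12*T
L(n, w) = -1 + 3*w
g(J) = -435*J (g(J) = (-1 + 3*(12*(-4)))*(2*J + J) = (-1 + 3*(-48))*(3*J) = (-1 - 144)*(3*J) = -435*J)
g(v)*1760 = -435*125*1760 = -54375*1760 = -95700000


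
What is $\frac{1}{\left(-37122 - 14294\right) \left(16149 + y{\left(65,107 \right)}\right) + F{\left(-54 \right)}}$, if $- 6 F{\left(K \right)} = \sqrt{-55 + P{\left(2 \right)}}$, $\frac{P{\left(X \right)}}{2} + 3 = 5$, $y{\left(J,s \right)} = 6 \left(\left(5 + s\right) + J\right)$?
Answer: $- \frac{10619049312}{9397017357557306129} + \frac{2 i \sqrt{51}}{9397017357557306129} \approx -1.13 \cdot 10^{-9} + 1.5199 \cdot 10^{-18} i$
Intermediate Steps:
$y{\left(J,s \right)} = 30 + 6 J + 6 s$ ($y{\left(J,s \right)} = 6 \left(5 + J + s\right) = 30 + 6 J + 6 s$)
$P{\left(X \right)} = 4$ ($P{\left(X \right)} = -6 + 2 \cdot 5 = -6 + 10 = 4$)
$F{\left(K \right)} = - \frac{i \sqrt{51}}{6}$ ($F{\left(K \right)} = - \frac{\sqrt{-55 + 4}}{6} = - \frac{\sqrt{-51}}{6} = - \frac{i \sqrt{51}}{6}$)
$\frac{1}{\left(-37122 - 14294\right) \left(16149 + y{\left(65,107 \right)}\right) + F{\left(-54 \right)}} = \frac{1}{\left(-37122 - 14294\right) \left(16149 + \left(30 + 6 \cdot 65 + 6 \cdot 107\right)\right) - \frac{i \sqrt{51}}{6}} = \frac{1}{- 51416 \left(16149 + \left(30 + 390 + 642\right)\right) - \frac{i \sqrt{51}}{6}} = \frac{1}{- 51416 \left(16149 + 1062\right) - \frac{i \sqrt{51}}{6}} = \frac{1}{\left(-51416\right) 17211 - \frac{i \sqrt{51}}{6}} = \frac{1}{-884920776 - \frac{i \sqrt{51}}{6}}$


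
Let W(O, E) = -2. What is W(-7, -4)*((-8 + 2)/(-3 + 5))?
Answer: 6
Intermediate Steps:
W(-7, -4)*((-8 + 2)/(-3 + 5)) = -2*(-8 + 2)/(-3 + 5) = -(-12)/2 = -2*(-3) = 6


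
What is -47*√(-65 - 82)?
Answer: -329*I*√3 ≈ -569.84*I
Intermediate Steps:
-47*√(-65 - 82) = -329*I*√3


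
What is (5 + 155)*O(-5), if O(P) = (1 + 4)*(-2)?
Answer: -1600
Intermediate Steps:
O(P) = -10 (O(P) = 5*(-2) = -10)
(5 + 155)*O(-5) = (5 + 155)*(-10) = 160*(-10) = -1600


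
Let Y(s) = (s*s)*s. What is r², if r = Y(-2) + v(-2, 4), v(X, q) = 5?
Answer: 9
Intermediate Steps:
Y(s) = s³ (Y(s) = s²*s = s³)
r = -3 (r = (-2)³ + 5 = -8 + 5 = -3)
r² = (-3)² = 9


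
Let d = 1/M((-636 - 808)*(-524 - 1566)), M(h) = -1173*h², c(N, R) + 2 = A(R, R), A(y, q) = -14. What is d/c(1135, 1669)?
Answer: 1/170940493516108800 ≈ 5.8500e-18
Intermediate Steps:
c(N, R) = -16 (c(N, R) = -2 - 14 = -16)
d = -1/10683780844756800 (d = 1/(-1173*(-636 - 808)²*(-524 - 1566)²) = 1/(-1173*(-1444*(-2090))²) = 1/(-1173*3017960²) = 1/(-1173*9108082561600) = 1/(-10683780844756800) = -1/10683780844756800 ≈ -9.3600e-17)
d/c(1135, 1669) = -1/10683780844756800/(-16) = -1/10683780844756800*(-1/16) = 1/170940493516108800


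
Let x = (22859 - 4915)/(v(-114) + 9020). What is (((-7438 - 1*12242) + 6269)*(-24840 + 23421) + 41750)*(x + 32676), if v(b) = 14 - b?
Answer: 1425333281741582/2287 ≈ 6.2323e+11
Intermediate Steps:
x = 4486/2287 (x = (22859 - 4915)/((14 - 1*(-114)) + 9020) = 17944/((14 + 114) + 9020) = 17944/(128 + 9020) = 17944/9148 = 17944*(1/9148) = 4486/2287 ≈ 1.9615)
(((-7438 - 1*12242) + 6269)*(-24840 + 23421) + 41750)*(x + 32676) = (((-7438 - 1*12242) + 6269)*(-24840 + 23421) + 41750)*(4486/2287 + 32676) = (((-7438 - 12242) + 6269)*(-1419) + 41750)*(74734498/2287) = ((-19680 + 6269)*(-1419) + 41750)*(74734498/2287) = (-13411*(-1419) + 41750)*(74734498/2287) = (19030209 + 41750)*(74734498/2287) = 19071959*(74734498/2287) = 1425333281741582/2287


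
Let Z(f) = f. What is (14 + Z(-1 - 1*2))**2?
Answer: 121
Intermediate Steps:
(14 + Z(-1 - 1*2))**2 = (14 + (-1 - 1*2))**2 = (14 + (-1 - 2))**2 = (14 - 3)**2 = 11**2 = 121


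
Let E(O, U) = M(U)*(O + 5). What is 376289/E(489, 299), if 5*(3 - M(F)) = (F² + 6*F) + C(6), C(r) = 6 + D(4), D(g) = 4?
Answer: -376289/9009572 ≈ -0.041765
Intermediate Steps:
C(r) = 10 (C(r) = 6 + 4 = 10)
M(F) = 1 - 6*F/5 - F²/5 (M(F) = 3 - ((F² + 6*F) + 10)/5 = 3 - (10 + F² + 6*F)/5 = 3 + (-2 - 6*F/5 - F²/5) = 1 - 6*F/5 - F²/5)
E(O, U) = (5 + O)*(1 - 6*U/5 - U²/5) (E(O, U) = (1 - 6*U/5 - U²/5)*(O + 5) = (1 - 6*U/5 - U²/5)*(5 + O) = (5 + O)*(1 - 6*U/5 - U²/5))
376289/E(489, 299) = 376289/((-(5 + 489)*(-5 + 299² + 6*299)/5)) = 376289/((-⅕*494*(-5 + 89401 + 1794))) = 376289/((-⅕*494*91190)) = 376289/(-9009572) = 376289*(-1/9009572) = -376289/9009572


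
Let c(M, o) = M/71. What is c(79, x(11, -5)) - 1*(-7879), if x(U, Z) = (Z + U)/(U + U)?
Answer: 559488/71 ≈ 7880.1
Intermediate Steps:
x(U, Z) = (U + Z)/(2*U) (x(U, Z) = (U + Z)/((2*U)) = (U + Z)*(1/(2*U)) = (U + Z)/(2*U))
c(M, o) = M/71 (c(M, o) = M*(1/71) = M/71)
c(79, x(11, -5)) - 1*(-7879) = (1/71)*79 - 1*(-7879) = 79/71 + 7879 = 559488/71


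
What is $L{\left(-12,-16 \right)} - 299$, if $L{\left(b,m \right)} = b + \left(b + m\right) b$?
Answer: $25$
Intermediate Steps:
$L{\left(b,m \right)} = b + b \left(b + m\right)$
$L{\left(-12,-16 \right)} - 299 = - 12 \left(1 - 12 - 16\right) - 299 = \left(-12\right) \left(-27\right) - 299 = 324 - 299 = 25$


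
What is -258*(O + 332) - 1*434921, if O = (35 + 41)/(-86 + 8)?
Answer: -6764233/13 ≈ -5.2033e+5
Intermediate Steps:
O = -38/39 (O = 76/(-78) = 76*(-1/78) = -38/39 ≈ -0.97436)
-258*(O + 332) - 1*434921 = -258*(-38/39 + 332) - 1*434921 = -258*12910/39 - 434921 = -1110260/13 - 434921 = -6764233/13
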